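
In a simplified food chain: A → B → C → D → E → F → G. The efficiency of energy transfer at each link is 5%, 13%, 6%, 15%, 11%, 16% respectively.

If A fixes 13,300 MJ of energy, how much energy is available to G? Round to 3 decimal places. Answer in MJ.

B: 13300 × 0.05 = 665 MJ
C: 665 × 0.13 = 86.45 MJ
D: 86.45 × 0.06 = 5.187 MJ
E: 5.187 × 0.15 = 0.77805 MJ
F: 0.77805 × 0.11 = 0.0855855 MJ
G: 0.0855855 × 0.16 = 0.01369368 MJ

0.014 MJ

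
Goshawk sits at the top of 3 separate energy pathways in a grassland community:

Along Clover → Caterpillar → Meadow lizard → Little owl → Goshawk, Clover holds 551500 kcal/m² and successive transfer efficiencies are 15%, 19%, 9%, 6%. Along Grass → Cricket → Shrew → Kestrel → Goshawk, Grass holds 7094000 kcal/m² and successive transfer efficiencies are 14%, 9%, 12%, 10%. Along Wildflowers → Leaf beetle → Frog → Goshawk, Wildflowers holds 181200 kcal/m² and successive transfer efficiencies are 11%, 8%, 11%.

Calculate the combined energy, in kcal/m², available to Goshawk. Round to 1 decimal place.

Via Clover: 551500 × 0.15 × 0.19 × 0.09 × 0.06 = 84.87585 kcal/m²
Via Grass: 7094000 × 0.14 × 0.09 × 0.12 × 0.1 = 1072.6128 kcal/m²
Via Wildflowers: 181200 × 0.11 × 0.08 × 0.11 = 175.4016 kcal/m²
Total at Goshawk: 84.87585 + 1072.6128 + 175.4016 = 1332.89025 kcal/m²

1332.9 kcal/m²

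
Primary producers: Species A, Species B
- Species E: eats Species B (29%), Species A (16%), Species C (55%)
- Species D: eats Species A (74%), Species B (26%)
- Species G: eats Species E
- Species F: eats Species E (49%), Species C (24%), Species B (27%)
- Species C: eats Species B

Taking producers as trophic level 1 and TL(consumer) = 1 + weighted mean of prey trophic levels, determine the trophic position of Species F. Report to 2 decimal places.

Species C: 1 + 1 = 2
Species D: 1 + (0.74×1 + 0.26×1) = 2
Species E: 1 + (0.29×1 + 0.16×1 + 0.55×2) = 2.55
Species F: 1 + (0.49×2.55 + 0.24×2 + 0.27×1) = 2.9995
Species G: 1 + 2.55 = 3.55

3.00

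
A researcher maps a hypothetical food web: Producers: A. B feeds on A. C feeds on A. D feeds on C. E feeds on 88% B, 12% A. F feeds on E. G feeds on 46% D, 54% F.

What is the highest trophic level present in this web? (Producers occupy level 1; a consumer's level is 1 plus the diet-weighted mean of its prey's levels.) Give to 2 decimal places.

4.48

B: 1 + 1 = 2
C: 1 + 1 = 2
D: 1 + 2 = 3
E: 1 + (0.88×2 + 0.12×1) = 2.88
F: 1 + 2.88 = 3.88
G: 1 + (0.46×3 + 0.54×3.88) = 4.4752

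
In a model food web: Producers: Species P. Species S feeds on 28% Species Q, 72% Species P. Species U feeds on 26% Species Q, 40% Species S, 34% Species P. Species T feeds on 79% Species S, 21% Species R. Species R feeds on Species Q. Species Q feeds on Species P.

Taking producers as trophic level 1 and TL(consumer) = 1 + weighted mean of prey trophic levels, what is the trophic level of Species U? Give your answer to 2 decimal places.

2.77

Species Q: 1 + 1 = 2
Species R: 1 + 2 = 3
Species S: 1 + (0.28×2 + 0.72×1) = 2.28
Species T: 1 + (0.79×2.28 + 0.21×3) = 3.4312
Species U: 1 + (0.26×2 + 0.4×2.28 + 0.34×1) = 2.772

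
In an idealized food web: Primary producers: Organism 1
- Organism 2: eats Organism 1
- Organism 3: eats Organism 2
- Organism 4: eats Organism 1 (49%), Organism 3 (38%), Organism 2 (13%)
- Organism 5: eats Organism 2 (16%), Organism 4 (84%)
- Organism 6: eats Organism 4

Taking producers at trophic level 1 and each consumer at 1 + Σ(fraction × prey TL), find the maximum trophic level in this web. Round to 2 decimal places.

3.89

Organism 2: 1 + 1 = 2
Organism 3: 1 + 2 = 3
Organism 4: 1 + (0.49×1 + 0.38×3 + 0.13×2) = 2.89
Organism 5: 1 + (0.16×2 + 0.84×2.89) = 3.7476
Organism 6: 1 + 2.89 = 3.89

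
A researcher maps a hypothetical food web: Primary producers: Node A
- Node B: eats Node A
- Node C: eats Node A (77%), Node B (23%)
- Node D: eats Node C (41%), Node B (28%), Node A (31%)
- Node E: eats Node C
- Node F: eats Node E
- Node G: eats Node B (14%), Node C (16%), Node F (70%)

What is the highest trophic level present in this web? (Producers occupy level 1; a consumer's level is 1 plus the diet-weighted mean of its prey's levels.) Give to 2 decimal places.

4.60

Node B: 1 + 1 = 2
Node C: 1 + (0.77×1 + 0.23×2) = 2.23
Node D: 1 + (0.41×2.23 + 0.28×2 + 0.31×1) = 2.7843
Node E: 1 + 2.23 = 3.23
Node F: 1 + 3.23 = 4.23
Node G: 1 + (0.14×2 + 0.16×2.23 + 0.7×4.23) = 4.5978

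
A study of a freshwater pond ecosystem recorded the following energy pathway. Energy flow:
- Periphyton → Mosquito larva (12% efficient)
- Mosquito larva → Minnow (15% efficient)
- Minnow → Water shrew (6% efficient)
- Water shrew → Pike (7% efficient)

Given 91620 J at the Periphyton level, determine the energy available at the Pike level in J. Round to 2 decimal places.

Mosquito larva: 91620 × 0.12 = 10994.4 J
Minnow: 10994.4 × 0.15 = 1649.16 J
Water shrew: 1649.16 × 0.06 = 98.9496 J
Pike: 98.9496 × 0.07 = 6.926472 J

6.93 J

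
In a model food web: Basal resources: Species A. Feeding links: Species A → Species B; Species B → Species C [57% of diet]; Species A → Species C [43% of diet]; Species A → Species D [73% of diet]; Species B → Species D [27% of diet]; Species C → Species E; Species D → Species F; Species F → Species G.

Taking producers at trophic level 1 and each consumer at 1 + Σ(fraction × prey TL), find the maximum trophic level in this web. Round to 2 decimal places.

Species B: 1 + 1 = 2
Species C: 1 + (0.57×2 + 0.43×1) = 2.57
Species D: 1 + (0.73×1 + 0.27×2) = 2.27
Species E: 1 + 2.57 = 3.57
Species F: 1 + 2.27 = 3.27
Species G: 1 + 3.27 = 4.27

4.27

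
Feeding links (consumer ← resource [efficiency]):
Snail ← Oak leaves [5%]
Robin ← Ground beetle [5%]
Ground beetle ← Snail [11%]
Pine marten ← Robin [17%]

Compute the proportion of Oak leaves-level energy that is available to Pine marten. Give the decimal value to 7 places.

Product of link efficiencies: 0.05 × 0.11 × 0.05 × 0.17 = 0.00004675

0.0000468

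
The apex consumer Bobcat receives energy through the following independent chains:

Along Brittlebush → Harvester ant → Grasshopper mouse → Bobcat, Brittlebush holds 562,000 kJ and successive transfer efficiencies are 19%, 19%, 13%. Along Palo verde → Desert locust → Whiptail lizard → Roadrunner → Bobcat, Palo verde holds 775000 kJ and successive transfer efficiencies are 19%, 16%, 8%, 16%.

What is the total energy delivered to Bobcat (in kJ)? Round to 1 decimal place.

2939.0 kJ

Via Brittlebush: 562000 × 0.19 × 0.19 × 0.13 = 2637.466 kJ
Via Palo verde: 775000 × 0.19 × 0.16 × 0.08 × 0.16 = 301.568 kJ
Total at Bobcat: 2637.466 + 301.568 = 2939.034 kJ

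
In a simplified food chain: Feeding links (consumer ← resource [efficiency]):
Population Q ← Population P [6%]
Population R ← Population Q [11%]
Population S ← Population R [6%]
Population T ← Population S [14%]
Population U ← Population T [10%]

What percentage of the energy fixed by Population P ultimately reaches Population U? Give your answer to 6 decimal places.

0.000554%

Product of link efficiencies: 0.06 × 0.11 × 0.06 × 0.14 × 0.1 = 0.000005544
As a percentage: 0.000005544 × 100 = 0.000554%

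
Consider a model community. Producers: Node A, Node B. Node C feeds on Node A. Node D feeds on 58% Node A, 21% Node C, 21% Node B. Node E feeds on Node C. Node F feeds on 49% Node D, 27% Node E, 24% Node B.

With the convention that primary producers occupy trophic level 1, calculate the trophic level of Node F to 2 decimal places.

3.13

Node C: 1 + 1 = 2
Node D: 1 + (0.58×1 + 0.21×2 + 0.21×1) = 2.21
Node E: 1 + 2 = 3
Node F: 1 + (0.49×2.21 + 0.27×3 + 0.24×1) = 3.1329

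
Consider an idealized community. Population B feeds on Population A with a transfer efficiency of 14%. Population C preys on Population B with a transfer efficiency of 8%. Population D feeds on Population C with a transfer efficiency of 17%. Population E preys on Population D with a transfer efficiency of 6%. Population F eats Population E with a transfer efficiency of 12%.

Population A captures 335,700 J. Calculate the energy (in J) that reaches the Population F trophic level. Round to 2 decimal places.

Population B: 335700 × 0.14 = 46998 J
Population C: 46998 × 0.08 = 3759.84 J
Population D: 3759.84 × 0.17 = 639.1728 J
Population E: 639.1728 × 0.06 = 38.350368 J
Population F: 38.350368 × 0.12 = 4.60204416 J

4.60 J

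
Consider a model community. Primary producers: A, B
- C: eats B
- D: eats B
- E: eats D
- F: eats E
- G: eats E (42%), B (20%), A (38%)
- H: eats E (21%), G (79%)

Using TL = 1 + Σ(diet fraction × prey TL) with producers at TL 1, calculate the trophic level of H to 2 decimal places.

C: 1 + 1 = 2
D: 1 + 1 = 2
E: 1 + 2 = 3
F: 1 + 3 = 4
G: 1 + (0.42×3 + 0.2×1 + 0.38×1) = 2.84
H: 1 + (0.21×3 + 0.79×2.84) = 3.8736

3.87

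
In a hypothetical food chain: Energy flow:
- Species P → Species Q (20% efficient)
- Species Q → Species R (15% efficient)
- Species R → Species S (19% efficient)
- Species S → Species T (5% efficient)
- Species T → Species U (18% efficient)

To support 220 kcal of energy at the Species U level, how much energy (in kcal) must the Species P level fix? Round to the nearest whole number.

4288499 kcal

Cumulative transfer efficiency: 0.2 × 0.15 × 0.19 × 0.05 × 0.18 = 0.0000513
Species P energy = 220 / 0.0000513 = 4288499 kcal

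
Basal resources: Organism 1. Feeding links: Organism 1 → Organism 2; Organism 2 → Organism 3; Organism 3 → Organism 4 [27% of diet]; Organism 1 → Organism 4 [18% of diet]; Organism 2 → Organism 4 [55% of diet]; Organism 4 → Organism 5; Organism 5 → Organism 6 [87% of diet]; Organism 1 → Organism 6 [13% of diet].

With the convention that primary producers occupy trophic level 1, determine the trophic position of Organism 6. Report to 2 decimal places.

Organism 2: 1 + 1 = 2
Organism 3: 1 + 2 = 3
Organism 4: 1 + (0.27×3 + 0.18×1 + 0.55×2) = 3.09
Organism 5: 1 + 3.09 = 4.09
Organism 6: 1 + (0.87×4.09 + 0.13×1) = 4.6883

4.69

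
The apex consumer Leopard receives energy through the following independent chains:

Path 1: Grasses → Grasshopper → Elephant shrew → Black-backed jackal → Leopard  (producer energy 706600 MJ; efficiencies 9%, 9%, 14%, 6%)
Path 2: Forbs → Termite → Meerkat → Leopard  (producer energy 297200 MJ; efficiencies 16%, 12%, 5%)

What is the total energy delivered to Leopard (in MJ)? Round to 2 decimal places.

333.39 MJ

Path 1: 706600 × 0.09 × 0.09 × 0.14 × 0.06 = 48.077064 MJ
Path 2: 297200 × 0.16 × 0.12 × 0.05 = 285.312 MJ
Total at Leopard: 48.077064 + 285.312 = 333.389064 MJ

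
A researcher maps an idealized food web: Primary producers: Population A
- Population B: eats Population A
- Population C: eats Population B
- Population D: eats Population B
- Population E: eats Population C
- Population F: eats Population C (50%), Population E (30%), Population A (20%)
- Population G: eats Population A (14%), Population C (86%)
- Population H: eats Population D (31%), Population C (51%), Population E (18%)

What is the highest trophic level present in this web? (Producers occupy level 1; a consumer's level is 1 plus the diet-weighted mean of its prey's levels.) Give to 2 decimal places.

Population B: 1 + 1 = 2
Population C: 1 + 2 = 3
Population D: 1 + 2 = 3
Population E: 1 + 3 = 4
Population F: 1 + (0.5×3 + 0.3×4 + 0.2×1) = 3.9
Population G: 1 + (0.14×1 + 0.86×3) = 3.72
Population H: 1 + (0.31×3 + 0.51×3 + 0.18×4) = 4.18

4.18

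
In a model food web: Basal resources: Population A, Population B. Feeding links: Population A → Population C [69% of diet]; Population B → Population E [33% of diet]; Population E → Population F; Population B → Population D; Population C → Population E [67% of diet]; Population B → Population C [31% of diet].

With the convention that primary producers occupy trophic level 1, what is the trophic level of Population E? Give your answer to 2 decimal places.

Population C: 1 + (0.31×1 + 0.69×1) = 2
Population D: 1 + 1 = 2
Population E: 1 + (0.33×1 + 0.67×2) = 2.67
Population F: 1 + 2.67 = 3.67

2.67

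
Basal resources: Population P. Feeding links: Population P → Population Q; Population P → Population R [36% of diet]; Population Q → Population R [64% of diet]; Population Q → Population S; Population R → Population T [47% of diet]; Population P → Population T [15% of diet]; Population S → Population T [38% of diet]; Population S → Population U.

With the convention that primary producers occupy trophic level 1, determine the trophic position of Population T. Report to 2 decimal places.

3.53

Population Q: 1 + 1 = 2
Population R: 1 + (0.36×1 + 0.64×2) = 2.64
Population S: 1 + 2 = 3
Population T: 1 + (0.47×2.64 + 0.15×1 + 0.38×3) = 3.5308
Population U: 1 + 3 = 4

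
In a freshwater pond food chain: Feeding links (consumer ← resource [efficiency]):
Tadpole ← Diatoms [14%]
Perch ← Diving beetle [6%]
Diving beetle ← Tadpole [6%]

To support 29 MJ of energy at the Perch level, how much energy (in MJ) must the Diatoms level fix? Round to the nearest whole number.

57540 MJ

Cumulative transfer efficiency: 0.14 × 0.06 × 0.06 = 0.000504
Diatoms energy = 29 / 0.000504 = 57540 MJ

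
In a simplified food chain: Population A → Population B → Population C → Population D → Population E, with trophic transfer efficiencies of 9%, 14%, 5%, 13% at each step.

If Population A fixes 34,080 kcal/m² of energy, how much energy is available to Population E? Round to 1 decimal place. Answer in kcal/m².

Population B: 34080 × 0.09 = 3067.2 kcal/m²
Population C: 3067.2 × 0.14 = 429.408 kcal/m²
Population D: 429.408 × 0.05 = 21.4704 kcal/m²
Population E: 21.4704 × 0.13 = 2.791152 kcal/m²

2.8 kcal/m²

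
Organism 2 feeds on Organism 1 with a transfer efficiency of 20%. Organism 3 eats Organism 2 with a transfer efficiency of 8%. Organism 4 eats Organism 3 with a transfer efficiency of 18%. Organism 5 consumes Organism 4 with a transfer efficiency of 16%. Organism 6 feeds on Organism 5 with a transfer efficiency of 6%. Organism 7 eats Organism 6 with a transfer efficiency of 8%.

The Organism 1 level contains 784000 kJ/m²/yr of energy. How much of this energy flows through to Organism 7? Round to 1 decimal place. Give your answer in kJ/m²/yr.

1.7 kJ/m²/yr

Organism 2: 784000 × 0.2 = 156800 kJ/m²/yr
Organism 3: 156800 × 0.08 = 12544 kJ/m²/yr
Organism 4: 12544 × 0.18 = 2257.92 kJ/m²/yr
Organism 5: 2257.92 × 0.16 = 361.2672 kJ/m²/yr
Organism 6: 361.2672 × 0.06 = 21.676032 kJ/m²/yr
Organism 7: 21.676032 × 0.08 = 1.73408256 kJ/m²/yr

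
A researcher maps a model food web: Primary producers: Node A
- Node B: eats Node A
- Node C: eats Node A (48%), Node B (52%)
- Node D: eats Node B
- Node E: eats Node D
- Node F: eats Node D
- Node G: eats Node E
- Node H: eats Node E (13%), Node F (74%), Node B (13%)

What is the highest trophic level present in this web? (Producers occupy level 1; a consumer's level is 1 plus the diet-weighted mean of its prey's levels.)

Node B: 1 + 1 = 2
Node C: 1 + (0.48×1 + 0.52×2) = 2.52
Node D: 1 + 2 = 3
Node E: 1 + 3 = 4
Node F: 1 + 3 = 4
Node G: 1 + 4 = 5
Node H: 1 + (0.13×4 + 0.74×4 + 0.13×2) = 4.74

5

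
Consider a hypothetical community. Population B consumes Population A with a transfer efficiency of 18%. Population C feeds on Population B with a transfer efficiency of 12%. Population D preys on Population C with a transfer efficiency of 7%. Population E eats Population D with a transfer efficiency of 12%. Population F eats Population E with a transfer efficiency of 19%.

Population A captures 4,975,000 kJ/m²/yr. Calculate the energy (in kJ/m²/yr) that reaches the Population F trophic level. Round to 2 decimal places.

Population B: 4975000 × 0.18 = 895500 kJ/m²/yr
Population C: 895500 × 0.12 = 107460 kJ/m²/yr
Population D: 107460 × 0.07 = 7522.2 kJ/m²/yr
Population E: 7522.2 × 0.12 = 902.664 kJ/m²/yr
Population F: 902.664 × 0.19 = 171.50616 kJ/m²/yr

171.51 kJ/m²/yr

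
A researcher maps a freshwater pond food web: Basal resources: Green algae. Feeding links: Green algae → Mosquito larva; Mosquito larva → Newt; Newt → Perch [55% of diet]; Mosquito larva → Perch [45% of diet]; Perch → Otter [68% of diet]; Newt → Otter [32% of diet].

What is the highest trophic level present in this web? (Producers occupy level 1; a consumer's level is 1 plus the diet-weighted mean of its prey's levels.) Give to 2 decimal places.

4.37

Mosquito larva: 1 + 1 = 2
Newt: 1 + 2 = 3
Perch: 1 + (0.55×3 + 0.45×2) = 3.55
Otter: 1 + (0.68×3.55 + 0.32×3) = 4.374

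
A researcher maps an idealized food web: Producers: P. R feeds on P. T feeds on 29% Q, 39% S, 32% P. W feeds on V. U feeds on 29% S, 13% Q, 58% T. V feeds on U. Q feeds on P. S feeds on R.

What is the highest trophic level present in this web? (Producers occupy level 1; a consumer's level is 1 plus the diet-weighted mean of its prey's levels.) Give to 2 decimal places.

Q: 1 + 1 = 2
R: 1 + 1 = 2
S: 1 + 2 = 3
T: 1 + (0.29×2 + 0.39×3 + 0.32×1) = 3.07
U: 1 + (0.29×3 + 0.13×2 + 0.58×3.07) = 3.9106
V: 1 + 3.9106 = 4.9106
W: 1 + 4.9106 = 5.9106

5.91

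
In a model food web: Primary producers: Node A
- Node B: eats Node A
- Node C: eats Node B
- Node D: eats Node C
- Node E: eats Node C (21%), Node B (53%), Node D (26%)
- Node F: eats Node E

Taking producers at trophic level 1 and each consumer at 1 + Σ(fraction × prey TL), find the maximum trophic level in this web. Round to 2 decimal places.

4.73

Node B: 1 + 1 = 2
Node C: 1 + 2 = 3
Node D: 1 + 3 = 4
Node E: 1 + (0.21×3 + 0.53×2 + 0.26×4) = 3.73
Node F: 1 + 3.73 = 4.73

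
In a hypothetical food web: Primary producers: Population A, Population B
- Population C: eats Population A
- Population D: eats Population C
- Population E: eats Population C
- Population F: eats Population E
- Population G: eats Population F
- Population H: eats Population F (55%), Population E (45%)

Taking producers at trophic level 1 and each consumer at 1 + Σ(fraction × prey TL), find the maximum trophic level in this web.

5

Population C: 1 + 1 = 2
Population D: 1 + 2 = 3
Population E: 1 + 2 = 3
Population F: 1 + 3 = 4
Population G: 1 + 4 = 5
Population H: 1 + (0.55×4 + 0.45×3) = 4.55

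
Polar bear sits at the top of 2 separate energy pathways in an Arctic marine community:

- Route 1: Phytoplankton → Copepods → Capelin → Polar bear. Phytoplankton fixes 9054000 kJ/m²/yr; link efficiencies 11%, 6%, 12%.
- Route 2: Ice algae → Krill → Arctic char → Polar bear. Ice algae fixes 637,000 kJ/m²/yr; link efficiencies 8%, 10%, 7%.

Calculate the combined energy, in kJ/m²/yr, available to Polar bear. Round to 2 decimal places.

Route 1: 9054000 × 0.11 × 0.06 × 0.12 = 7170.768 kJ/m²/yr
Route 2: 637000 × 0.08 × 0.1 × 0.07 = 356.72 kJ/m²/yr
Total at Polar bear: 7170.768 + 356.72 = 7527.488 kJ/m²/yr

7527.49 kJ/m²/yr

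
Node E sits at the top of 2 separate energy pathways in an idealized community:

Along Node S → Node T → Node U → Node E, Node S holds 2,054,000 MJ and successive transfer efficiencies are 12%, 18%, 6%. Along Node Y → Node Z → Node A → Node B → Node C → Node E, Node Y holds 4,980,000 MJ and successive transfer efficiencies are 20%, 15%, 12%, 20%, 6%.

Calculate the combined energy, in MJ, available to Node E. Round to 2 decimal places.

2877.12 MJ

Via Node S: 2054000 × 0.12 × 0.18 × 0.06 = 2661.984 MJ
Via Node Y: 4980000 × 0.2 × 0.15 × 0.12 × 0.2 × 0.06 = 215.136 MJ
Total at Node E: 2661.984 + 215.136 = 2877.12 MJ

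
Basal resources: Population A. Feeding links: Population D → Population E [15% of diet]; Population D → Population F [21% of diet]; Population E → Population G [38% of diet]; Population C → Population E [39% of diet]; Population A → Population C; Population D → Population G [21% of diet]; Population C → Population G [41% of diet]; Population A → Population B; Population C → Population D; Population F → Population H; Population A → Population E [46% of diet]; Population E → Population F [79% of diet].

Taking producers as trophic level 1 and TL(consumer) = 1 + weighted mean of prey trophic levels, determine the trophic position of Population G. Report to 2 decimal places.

Population B: 1 + 1 = 2
Population C: 1 + 1 = 2
Population D: 1 + 2 = 3
Population E: 1 + (0.15×3 + 0.39×2 + 0.46×1) = 2.69
Population F: 1 + (0.79×2.69 + 0.21×3) = 3.7551
Population G: 1 + (0.41×2 + 0.38×2.69 + 0.21×3) = 3.4722
Population H: 1 + 3.7551 = 4.7551

3.47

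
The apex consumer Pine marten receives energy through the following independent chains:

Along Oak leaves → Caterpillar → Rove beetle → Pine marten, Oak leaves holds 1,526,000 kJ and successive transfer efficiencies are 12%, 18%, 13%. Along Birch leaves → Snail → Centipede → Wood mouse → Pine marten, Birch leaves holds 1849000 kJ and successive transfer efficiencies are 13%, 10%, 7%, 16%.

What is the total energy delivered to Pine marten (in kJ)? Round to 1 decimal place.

Via Oak leaves: 1526000 × 0.12 × 0.18 × 0.13 = 4285.008 kJ
Via Birch leaves: 1849000 × 0.13 × 0.1 × 0.07 × 0.16 = 269.2144 kJ
Total at Pine marten: 4285.008 + 269.2144 = 4554.2224 kJ

4554.2 kJ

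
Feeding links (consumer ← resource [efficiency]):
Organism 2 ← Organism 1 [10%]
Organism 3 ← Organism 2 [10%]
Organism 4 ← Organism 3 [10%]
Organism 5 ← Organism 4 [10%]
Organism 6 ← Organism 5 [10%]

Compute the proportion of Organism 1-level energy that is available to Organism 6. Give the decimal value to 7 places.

0.0000100

Product of link efficiencies: 0.1 × 0.1 × 0.1 × 0.1 × 0.1 = 0.00001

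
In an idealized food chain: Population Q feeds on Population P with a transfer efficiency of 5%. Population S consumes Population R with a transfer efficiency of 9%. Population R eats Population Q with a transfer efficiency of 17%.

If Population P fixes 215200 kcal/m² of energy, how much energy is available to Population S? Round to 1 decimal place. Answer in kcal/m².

164.6 kcal/m²

Population Q: 215200 × 0.05 = 10760 kcal/m²
Population R: 10760 × 0.17 = 1829.2 kcal/m²
Population S: 1829.2 × 0.09 = 164.628 kcal/m²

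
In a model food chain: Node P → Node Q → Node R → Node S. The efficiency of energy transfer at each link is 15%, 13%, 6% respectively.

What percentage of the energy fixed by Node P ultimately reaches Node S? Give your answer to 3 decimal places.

0.117%

Product of link efficiencies: 0.15 × 0.13 × 0.06 = 0.00117
As a percentage: 0.00117 × 100 = 0.117%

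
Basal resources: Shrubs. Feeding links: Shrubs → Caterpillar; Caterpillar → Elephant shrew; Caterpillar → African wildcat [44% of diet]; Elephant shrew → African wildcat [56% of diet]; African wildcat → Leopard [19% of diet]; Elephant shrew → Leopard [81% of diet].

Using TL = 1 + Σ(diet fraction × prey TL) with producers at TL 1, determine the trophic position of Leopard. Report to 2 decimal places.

4.11

Caterpillar: 1 + 1 = 2
Elephant shrew: 1 + 2 = 3
African wildcat: 1 + (0.44×2 + 0.56×3) = 3.56
Leopard: 1 + (0.19×3.56 + 0.81×3) = 4.1064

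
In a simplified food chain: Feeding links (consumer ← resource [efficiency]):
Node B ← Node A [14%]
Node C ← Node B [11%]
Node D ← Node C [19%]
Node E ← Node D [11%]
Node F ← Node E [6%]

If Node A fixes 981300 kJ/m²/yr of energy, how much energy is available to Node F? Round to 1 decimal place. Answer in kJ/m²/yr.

19.0 kJ/m²/yr

Node B: 981300 × 0.14 = 137382 kJ/m²/yr
Node C: 137382 × 0.11 = 15112.02 kJ/m²/yr
Node D: 15112.02 × 0.19 = 2871.2838 kJ/m²/yr
Node E: 2871.2838 × 0.11 = 315.841218 kJ/m²/yr
Node F: 315.841218 × 0.06 = 18.95047308 kJ/m²/yr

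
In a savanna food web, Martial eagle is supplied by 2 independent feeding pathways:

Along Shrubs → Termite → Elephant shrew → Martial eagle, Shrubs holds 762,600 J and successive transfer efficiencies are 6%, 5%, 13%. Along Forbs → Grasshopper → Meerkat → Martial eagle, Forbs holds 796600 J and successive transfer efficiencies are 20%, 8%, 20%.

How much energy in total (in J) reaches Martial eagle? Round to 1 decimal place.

Via Shrubs: 762600 × 0.06 × 0.05 × 0.13 = 297.414 J
Via Forbs: 796600 × 0.2 × 0.08 × 0.2 = 2549.12 J
Total at Martial eagle: 297.414 + 2549.12 = 2846.534 J

2846.5 J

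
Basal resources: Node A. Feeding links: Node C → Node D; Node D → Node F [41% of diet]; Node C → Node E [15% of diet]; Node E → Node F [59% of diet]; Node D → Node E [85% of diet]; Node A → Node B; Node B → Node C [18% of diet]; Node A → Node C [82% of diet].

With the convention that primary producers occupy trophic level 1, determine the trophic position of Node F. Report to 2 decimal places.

Node B: 1 + 1 = 2
Node C: 1 + (0.82×1 + 0.18×2) = 2.18
Node D: 1 + 2.18 = 3.18
Node E: 1 + (0.15×2.18 + 0.85×3.18) = 4.03
Node F: 1 + (0.41×3.18 + 0.59×4.03) = 4.6815

4.68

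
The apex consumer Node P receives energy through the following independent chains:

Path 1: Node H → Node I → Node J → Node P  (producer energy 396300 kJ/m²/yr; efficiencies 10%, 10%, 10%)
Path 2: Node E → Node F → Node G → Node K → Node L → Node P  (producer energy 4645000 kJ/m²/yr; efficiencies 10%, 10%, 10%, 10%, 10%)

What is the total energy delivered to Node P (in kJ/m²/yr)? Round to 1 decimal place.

Path 1: 396300 × 0.1 × 0.1 × 0.1 = 396.3 kJ/m²/yr
Path 2: 4645000 × 0.1 × 0.1 × 0.1 × 0.1 × 0.1 = 46.45 kJ/m²/yr
Total at Node P: 396.3 + 46.45 = 442.75 kJ/m²/yr

442.8 kJ/m²/yr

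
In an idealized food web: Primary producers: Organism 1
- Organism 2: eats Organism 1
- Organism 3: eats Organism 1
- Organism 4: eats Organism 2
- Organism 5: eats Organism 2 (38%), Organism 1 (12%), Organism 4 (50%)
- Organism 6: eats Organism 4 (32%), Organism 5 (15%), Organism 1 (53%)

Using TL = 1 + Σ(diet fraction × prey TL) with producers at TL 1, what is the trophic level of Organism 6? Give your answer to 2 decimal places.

Organism 2: 1 + 1 = 2
Organism 3: 1 + 1 = 2
Organism 4: 1 + 2 = 3
Organism 5: 1 + (0.38×2 + 0.12×1 + 0.5×3) = 3.38
Organism 6: 1 + (0.32×3 + 0.15×3.38 + 0.53×1) = 2.997

3.00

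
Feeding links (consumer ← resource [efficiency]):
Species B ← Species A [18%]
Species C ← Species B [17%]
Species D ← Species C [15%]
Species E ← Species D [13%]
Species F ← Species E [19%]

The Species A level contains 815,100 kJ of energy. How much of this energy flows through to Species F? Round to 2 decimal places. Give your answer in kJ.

92.41 kJ

Species B: 815100 × 0.18 = 146718 kJ
Species C: 146718 × 0.17 = 24942.06 kJ
Species D: 24942.06 × 0.15 = 3741.309 kJ
Species E: 3741.309 × 0.13 = 486.37017 kJ
Species F: 486.37017 × 0.19 = 92.4103323 kJ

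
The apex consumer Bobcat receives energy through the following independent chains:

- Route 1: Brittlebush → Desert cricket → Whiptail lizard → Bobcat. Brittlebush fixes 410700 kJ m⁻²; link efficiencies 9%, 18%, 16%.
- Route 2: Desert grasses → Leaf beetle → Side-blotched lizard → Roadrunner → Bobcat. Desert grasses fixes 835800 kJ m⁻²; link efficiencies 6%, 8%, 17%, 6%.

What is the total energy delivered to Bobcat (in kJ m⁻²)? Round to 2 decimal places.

Route 1: 410700 × 0.09 × 0.18 × 0.16 = 1064.5344 kJ m⁻²
Route 2: 835800 × 0.06 × 0.08 × 0.17 × 0.06 = 40.920768 kJ m⁻²
Total at Bobcat: 1064.5344 + 40.920768 = 1105.455168 kJ m⁻²

1105.46 kJ m⁻²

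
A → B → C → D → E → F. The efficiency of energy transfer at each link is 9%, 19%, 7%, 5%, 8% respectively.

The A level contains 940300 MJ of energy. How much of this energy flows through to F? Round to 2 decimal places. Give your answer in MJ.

B: 940300 × 0.09 = 84627 MJ
C: 84627 × 0.19 = 16079.13 MJ
D: 16079.13 × 0.07 = 1125.5391 MJ
E: 1125.5391 × 0.05 = 56.276955 MJ
F: 56.276955 × 0.08 = 4.5021564 MJ

4.50 MJ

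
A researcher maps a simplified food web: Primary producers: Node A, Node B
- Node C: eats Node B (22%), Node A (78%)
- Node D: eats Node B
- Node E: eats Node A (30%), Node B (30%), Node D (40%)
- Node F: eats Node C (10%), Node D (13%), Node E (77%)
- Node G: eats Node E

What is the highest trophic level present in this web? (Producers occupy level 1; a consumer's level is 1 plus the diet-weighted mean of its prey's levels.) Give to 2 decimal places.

3.40

Node C: 1 + (0.22×1 + 0.78×1) = 2
Node D: 1 + 1 = 2
Node E: 1 + (0.3×1 + 0.3×1 + 0.4×2) = 2.4
Node F: 1 + (0.1×2 + 0.13×2 + 0.77×2.4) = 3.308
Node G: 1 + 2.4 = 3.4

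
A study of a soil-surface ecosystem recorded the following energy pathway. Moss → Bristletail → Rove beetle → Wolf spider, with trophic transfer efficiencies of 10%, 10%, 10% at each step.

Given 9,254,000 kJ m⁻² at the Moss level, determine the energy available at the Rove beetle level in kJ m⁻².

Bristletail: 9254000 × 0.1 = 925400 kJ m⁻²
Rove beetle: 925400 × 0.1 = 92540 kJ m⁻²

92540 kJ m⁻²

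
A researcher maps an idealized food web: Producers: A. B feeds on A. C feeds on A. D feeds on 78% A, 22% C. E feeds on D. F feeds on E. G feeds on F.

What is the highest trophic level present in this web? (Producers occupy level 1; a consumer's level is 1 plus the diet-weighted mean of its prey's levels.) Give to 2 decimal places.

5.22

B: 1 + 1 = 2
C: 1 + 1 = 2
D: 1 + (0.78×1 + 0.22×2) = 2.22
E: 1 + 2.22 = 3.22
F: 1 + 3.22 = 4.22
G: 1 + 4.22 = 5.22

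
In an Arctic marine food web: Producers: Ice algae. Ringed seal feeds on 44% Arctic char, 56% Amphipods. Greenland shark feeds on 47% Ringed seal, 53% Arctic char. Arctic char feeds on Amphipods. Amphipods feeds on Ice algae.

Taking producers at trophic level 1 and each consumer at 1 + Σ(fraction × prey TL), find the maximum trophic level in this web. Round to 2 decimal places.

4.21

Amphipods: 1 + 1 = 2
Arctic char: 1 + 2 = 3
Ringed seal: 1 + (0.44×3 + 0.56×2) = 3.44
Greenland shark: 1 + (0.47×3.44 + 0.53×3) = 4.2068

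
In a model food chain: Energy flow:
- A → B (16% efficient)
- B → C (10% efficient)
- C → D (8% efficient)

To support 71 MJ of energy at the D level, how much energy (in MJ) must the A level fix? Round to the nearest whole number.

55469 MJ

Cumulative transfer efficiency: 0.16 × 0.1 × 0.08 = 0.00128
A energy = 71 / 0.00128 = 55469 MJ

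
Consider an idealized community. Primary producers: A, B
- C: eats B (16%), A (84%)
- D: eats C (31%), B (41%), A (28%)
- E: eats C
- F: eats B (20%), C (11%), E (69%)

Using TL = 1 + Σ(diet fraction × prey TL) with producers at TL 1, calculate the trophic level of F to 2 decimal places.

C: 1 + (0.16×1 + 0.84×1) = 2
D: 1 + (0.31×2 + 0.41×1 + 0.28×1) = 2.31
E: 1 + 2 = 3
F: 1 + (0.2×1 + 0.11×2 + 0.69×3) = 3.49

3.49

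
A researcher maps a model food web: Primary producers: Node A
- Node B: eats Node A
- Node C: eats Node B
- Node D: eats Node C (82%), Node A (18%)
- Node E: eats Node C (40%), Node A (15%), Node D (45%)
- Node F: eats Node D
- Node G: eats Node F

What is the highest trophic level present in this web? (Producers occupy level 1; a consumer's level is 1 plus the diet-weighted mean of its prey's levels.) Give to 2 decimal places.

5.64

Node B: 1 + 1 = 2
Node C: 1 + 2 = 3
Node D: 1 + (0.82×3 + 0.18×1) = 3.64
Node E: 1 + (0.4×3 + 0.15×1 + 0.45×3.64) = 3.988
Node F: 1 + 3.64 = 4.64
Node G: 1 + 4.64 = 5.64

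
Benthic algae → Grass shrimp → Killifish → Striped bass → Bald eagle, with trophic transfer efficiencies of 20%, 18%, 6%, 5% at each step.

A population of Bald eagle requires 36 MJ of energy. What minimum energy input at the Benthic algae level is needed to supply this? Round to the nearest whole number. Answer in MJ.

Cumulative transfer efficiency: 0.2 × 0.18 × 0.06 × 0.05 = 0.000108
Benthic algae energy = 36 / 0.000108 = 333333 MJ

333333 MJ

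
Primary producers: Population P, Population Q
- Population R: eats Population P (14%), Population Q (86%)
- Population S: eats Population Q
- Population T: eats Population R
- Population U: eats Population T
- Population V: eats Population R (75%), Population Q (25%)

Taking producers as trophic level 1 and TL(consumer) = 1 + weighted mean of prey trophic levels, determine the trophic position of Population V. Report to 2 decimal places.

Population R: 1 + (0.14×1 + 0.86×1) = 2
Population S: 1 + 1 = 2
Population T: 1 + 2 = 3
Population U: 1 + 3 = 4
Population V: 1 + (0.75×2 + 0.25×1) = 2.75

2.75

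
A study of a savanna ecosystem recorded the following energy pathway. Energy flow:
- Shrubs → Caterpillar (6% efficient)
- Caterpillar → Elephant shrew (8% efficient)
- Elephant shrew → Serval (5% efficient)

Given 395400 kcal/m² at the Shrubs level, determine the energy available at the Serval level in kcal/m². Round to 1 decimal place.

94.9 kcal/m²

Caterpillar: 395400 × 0.06 = 23724 kcal/m²
Elephant shrew: 23724 × 0.08 = 1897.92 kcal/m²
Serval: 1897.92 × 0.05 = 94.896 kcal/m²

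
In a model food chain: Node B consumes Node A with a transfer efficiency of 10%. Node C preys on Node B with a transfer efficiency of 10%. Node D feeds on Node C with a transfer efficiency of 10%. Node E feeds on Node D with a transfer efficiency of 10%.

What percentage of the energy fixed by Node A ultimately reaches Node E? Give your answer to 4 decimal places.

Product of link efficiencies: 0.1 × 0.1 × 0.1 × 0.1 = 0.0001
As a percentage: 0.0001 × 100 = 0.0100%

0.0100%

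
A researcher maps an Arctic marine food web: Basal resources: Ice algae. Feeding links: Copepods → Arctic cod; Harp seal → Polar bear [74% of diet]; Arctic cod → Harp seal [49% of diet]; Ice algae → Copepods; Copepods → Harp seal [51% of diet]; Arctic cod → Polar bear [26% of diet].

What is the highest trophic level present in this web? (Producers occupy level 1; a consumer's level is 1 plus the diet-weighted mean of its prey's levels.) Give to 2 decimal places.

4.36

Copepods: 1 + 1 = 2
Arctic cod: 1 + 2 = 3
Harp seal: 1 + (0.51×2 + 0.49×3) = 3.49
Polar bear: 1 + (0.74×3.49 + 0.26×3) = 4.3626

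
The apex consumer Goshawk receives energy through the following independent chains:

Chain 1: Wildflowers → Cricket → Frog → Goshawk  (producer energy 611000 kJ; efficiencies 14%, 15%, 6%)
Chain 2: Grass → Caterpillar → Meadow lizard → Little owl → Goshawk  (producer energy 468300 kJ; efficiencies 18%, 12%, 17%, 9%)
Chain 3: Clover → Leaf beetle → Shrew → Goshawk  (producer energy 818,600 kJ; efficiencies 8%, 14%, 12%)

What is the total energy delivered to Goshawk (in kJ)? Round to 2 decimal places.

Chain 1: 611000 × 0.14 × 0.15 × 0.06 = 769.86 kJ
Chain 2: 468300 × 0.18 × 0.12 × 0.17 × 0.09 = 154.763784 kJ
Chain 3: 818600 × 0.08 × 0.14 × 0.12 = 1100.1984 kJ
Total at Goshawk: 769.86 + 154.763784 + 1100.1984 = 2024.822184 kJ

2024.82 kJ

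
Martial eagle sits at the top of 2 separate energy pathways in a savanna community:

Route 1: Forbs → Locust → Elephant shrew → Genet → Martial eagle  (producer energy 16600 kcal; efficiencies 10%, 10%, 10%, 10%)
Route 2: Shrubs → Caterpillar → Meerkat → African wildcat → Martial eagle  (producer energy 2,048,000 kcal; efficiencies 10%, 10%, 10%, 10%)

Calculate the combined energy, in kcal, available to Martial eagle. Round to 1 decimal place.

206.5 kcal

Route 1: 16600 × 0.1 × 0.1 × 0.1 × 0.1 = 1.66 kcal
Route 2: 2048000 × 0.1 × 0.1 × 0.1 × 0.1 = 204.8 kcal
Total at Martial eagle: 1.66 + 204.8 = 206.46 kcal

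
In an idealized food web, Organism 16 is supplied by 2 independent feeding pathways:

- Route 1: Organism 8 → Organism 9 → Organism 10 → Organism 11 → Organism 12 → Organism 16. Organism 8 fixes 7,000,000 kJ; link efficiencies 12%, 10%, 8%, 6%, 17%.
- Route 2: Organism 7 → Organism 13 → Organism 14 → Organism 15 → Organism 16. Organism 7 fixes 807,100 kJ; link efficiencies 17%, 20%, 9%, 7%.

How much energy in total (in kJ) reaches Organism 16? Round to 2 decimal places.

241.42 kJ

Route 1: 7000000 × 0.12 × 0.1 × 0.08 × 0.06 × 0.17 = 68.544 kJ
Route 2: 807100 × 0.17 × 0.2 × 0.09 × 0.07 = 172.88082 kJ
Total at Organism 16: 68.544 + 172.88082 = 241.42482 kJ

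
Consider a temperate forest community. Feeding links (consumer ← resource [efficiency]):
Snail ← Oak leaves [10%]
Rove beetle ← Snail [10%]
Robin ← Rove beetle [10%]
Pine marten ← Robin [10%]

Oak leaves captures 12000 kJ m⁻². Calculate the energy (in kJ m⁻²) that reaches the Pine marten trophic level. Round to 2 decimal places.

1.20 kJ m⁻²

Snail: 12000 × 0.1 = 1200 kJ m⁻²
Rove beetle: 1200 × 0.1 = 120 kJ m⁻²
Robin: 120 × 0.1 = 12 kJ m⁻²
Pine marten: 12 × 0.1 = 1.2 kJ m⁻²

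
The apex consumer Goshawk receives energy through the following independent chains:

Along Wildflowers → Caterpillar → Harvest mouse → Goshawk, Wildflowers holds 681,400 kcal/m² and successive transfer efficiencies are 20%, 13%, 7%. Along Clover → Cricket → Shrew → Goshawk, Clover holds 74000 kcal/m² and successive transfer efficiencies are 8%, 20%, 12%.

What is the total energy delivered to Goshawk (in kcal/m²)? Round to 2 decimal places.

Via Wildflowers: 681400 × 0.2 × 0.13 × 0.07 = 1240.148 kcal/m²
Via Clover: 74000 × 0.08 × 0.2 × 0.12 = 142.08 kcal/m²
Total at Goshawk: 1240.148 + 142.08 = 1382.228 kcal/m²

1382.23 kcal/m²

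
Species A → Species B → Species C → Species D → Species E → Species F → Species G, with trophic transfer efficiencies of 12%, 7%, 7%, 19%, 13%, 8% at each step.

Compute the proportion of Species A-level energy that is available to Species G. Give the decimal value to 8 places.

Product of link efficiencies: 0.12 × 0.07 × 0.07 × 0.19 × 0.13 × 0.08 = 0.000001161888

0.00000116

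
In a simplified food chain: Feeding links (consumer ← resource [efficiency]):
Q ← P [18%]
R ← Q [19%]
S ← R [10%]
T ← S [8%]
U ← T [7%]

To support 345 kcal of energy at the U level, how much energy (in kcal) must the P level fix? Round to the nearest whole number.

Cumulative transfer efficiency: 0.18 × 0.19 × 0.1 × 0.08 × 0.07 = 0.000019152
P energy = 345 / 0.000019152 = 18013784 kcal

18013784 kcal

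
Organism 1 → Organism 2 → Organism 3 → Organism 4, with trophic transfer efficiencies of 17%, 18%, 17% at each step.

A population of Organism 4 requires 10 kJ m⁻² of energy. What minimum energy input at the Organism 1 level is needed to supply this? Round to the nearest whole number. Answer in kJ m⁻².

Cumulative transfer efficiency: 0.17 × 0.18 × 0.17 = 0.005202
Organism 1 energy = 10 / 0.005202 = 1922 kJ m⁻²

1922 kJ m⁻²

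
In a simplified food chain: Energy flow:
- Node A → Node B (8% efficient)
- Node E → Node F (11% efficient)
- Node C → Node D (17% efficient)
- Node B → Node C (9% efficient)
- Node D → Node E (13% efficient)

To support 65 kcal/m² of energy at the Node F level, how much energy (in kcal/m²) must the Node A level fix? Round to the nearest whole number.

3713607 kcal/m²

Cumulative transfer efficiency: 0.08 × 0.09 × 0.17 × 0.13 × 0.11 = 0.0000175032
Node A energy = 65 / 0.0000175032 = 3713607 kcal/m²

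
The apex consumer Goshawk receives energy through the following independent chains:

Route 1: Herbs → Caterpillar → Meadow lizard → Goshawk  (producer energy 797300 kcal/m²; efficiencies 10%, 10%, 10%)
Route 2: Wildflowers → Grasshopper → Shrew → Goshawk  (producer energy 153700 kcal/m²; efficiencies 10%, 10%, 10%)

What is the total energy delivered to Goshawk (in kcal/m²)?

Route 1: 797300 × 0.1 × 0.1 × 0.1 = 797.3 kcal/m²
Route 2: 153700 × 0.1 × 0.1 × 0.1 = 153.7 kcal/m²
Total at Goshawk: 797.3 + 153.7 = 951 kcal/m²

951 kcal/m²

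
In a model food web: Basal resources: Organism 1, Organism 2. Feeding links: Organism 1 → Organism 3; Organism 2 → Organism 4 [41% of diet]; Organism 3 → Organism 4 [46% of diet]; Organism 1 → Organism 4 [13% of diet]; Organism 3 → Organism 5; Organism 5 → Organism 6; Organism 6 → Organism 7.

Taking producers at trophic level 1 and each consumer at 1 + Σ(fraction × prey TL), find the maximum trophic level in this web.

5

Organism 3: 1 + 1 = 2
Organism 4: 1 + (0.41×1 + 0.46×2 + 0.13×1) = 2.46
Organism 5: 1 + 2 = 3
Organism 6: 1 + 3 = 4
Organism 7: 1 + 4 = 5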